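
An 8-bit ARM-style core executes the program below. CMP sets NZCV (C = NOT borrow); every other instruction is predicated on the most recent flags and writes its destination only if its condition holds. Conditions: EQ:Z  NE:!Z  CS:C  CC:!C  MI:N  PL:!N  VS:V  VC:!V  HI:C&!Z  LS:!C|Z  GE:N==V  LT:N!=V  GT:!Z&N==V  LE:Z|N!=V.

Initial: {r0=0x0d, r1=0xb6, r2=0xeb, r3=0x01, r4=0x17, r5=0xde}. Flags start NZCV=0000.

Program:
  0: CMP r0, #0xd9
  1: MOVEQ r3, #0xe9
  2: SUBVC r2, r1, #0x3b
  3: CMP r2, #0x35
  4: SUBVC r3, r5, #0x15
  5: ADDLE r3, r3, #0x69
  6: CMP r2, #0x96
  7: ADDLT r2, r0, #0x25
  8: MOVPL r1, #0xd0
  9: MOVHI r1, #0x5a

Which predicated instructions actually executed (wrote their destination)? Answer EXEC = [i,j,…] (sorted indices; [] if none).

[0] flags=0000 → (cmp)
[1] flags=0000 EQ?F → skip
[2] flags=0000 VC?T → r2=0x7b
[3] flags=0010 → (cmp)
[4] flags=0010 VC?T → r3=0xc9
[5] flags=0010 LE?F → skip
[6] flags=1001 → (cmp)
[7] flags=1001 LT?F → skip
[8] flags=1001 PL?F → skip
[9] flags=1001 HI?F → skip

EXEC = [2,4]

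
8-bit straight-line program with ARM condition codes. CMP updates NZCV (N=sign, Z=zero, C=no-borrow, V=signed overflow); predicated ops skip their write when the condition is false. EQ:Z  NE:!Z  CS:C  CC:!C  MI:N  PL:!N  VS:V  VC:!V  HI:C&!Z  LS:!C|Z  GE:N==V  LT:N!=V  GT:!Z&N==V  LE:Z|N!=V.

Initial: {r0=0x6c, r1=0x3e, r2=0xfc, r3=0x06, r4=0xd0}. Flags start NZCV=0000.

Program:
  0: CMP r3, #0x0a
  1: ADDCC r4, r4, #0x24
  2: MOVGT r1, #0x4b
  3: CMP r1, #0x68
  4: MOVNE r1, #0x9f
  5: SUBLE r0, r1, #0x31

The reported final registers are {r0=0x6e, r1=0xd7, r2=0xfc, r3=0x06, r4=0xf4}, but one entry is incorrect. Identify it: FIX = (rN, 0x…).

[0] flags=1000 → (cmp)
[1] flags=1000 CC?T → r4=0xf4
[2] flags=1000 GT?F → skip
[3] flags=1000 → (cmp)
[4] flags=1000 NE?T → r1=0x9f
[5] flags=1000 LE?T → r0=0x6e

FIX = (r1, 0x9f)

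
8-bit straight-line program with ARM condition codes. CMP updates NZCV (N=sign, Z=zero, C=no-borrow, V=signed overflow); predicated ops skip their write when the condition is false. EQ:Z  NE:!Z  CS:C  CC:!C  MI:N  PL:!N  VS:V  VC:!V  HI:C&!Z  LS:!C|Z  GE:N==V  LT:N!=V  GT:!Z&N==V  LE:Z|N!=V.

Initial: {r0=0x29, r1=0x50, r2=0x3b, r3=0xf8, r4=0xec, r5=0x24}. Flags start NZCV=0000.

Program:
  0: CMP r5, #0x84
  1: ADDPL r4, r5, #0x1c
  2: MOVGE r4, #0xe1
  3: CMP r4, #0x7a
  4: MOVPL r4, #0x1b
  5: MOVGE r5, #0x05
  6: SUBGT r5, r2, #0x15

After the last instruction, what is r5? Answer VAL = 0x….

[0] flags=1001 → (cmp)
[1] flags=1001 PL?F → skip
[2] flags=1001 GE?T → r4=0xe1
[3] flags=0011 → (cmp)
[4] flags=0011 PL?T → r4=0x1b
[5] flags=0011 GE?F → skip
[6] flags=0011 GT?F → skip

VAL = 0x24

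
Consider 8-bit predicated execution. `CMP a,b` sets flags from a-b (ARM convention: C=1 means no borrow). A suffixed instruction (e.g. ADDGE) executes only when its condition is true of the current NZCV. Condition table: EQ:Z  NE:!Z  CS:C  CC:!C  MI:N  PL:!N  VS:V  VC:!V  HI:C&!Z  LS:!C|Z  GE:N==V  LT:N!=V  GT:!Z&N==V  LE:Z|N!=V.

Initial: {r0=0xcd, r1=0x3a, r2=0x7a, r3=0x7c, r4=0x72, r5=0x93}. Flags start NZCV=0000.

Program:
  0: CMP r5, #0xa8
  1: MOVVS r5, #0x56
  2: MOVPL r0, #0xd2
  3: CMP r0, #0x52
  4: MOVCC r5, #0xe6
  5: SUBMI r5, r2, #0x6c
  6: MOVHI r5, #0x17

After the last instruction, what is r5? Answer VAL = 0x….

VAL = 0x17

0: ✓ CMP  NZCV=1000
1: · MOVVS
2: · MOVPL
3: ✓ CMP  NZCV=0011
4: · MOVCC
5: · SUBMI
6: ✓ MOVHI  r5←0x17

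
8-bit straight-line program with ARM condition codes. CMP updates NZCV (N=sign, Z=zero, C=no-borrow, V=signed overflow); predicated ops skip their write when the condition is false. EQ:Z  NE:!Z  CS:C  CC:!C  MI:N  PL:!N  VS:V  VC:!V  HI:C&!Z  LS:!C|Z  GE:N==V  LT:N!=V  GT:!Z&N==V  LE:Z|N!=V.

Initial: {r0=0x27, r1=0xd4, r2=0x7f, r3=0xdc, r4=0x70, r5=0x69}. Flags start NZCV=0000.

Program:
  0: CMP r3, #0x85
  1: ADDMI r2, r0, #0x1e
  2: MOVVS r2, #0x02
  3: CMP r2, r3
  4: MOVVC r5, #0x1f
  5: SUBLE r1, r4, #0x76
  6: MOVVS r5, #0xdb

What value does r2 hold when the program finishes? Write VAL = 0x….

[0] flags=0010 → (cmp)
[1] flags=0010 MI?F → skip
[2] flags=0010 VS?F → skip
[3] flags=1001 → (cmp)
[4] flags=1001 VC?F → skip
[5] flags=1001 LE?F → skip
[6] flags=1001 VS?T → r5=0xdb

VAL = 0x7f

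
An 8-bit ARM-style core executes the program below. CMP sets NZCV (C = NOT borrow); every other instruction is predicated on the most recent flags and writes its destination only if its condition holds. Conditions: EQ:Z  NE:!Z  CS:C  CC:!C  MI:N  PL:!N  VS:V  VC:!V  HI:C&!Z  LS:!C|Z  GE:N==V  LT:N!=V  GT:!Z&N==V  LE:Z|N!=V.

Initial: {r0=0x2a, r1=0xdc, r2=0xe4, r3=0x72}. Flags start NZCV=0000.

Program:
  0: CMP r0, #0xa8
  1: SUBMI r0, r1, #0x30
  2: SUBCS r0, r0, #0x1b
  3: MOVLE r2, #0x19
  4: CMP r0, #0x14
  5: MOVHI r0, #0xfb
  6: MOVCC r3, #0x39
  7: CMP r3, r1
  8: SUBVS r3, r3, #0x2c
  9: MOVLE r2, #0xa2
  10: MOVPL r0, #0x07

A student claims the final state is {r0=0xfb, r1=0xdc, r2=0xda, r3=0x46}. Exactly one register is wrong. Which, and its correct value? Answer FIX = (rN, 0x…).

0: ✓ CMP  NZCV=1001
1: ✓ SUBMI  r0←0xac
2: · SUBCS
3: · MOVLE
4: ✓ CMP  NZCV=1010
5: ✓ MOVHI  r0←0xfb
6: · MOVCC
7: ✓ CMP  NZCV=1001
8: ✓ SUBVS  r3←0x46
9: · MOVLE
10: · MOVPL

FIX = (r2, 0xe4)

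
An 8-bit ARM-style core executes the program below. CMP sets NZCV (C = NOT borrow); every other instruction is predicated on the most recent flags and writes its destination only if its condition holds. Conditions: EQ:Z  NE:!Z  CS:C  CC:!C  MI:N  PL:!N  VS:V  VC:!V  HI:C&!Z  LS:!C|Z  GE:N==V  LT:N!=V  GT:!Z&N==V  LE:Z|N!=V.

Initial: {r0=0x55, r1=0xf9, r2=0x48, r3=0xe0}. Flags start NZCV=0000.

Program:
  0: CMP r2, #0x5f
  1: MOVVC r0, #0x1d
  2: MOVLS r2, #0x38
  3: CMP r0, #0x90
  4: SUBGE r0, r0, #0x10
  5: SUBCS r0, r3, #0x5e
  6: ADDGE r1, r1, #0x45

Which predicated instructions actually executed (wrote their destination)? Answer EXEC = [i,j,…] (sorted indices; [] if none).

0: ✓ CMP  NZCV=1000
1: ✓ MOVVC  r0←0x1d
2: ✓ MOVLS  r2←0x38
3: ✓ CMP  NZCV=1001
4: ✓ SUBGE  r0←0x0d
5: · SUBCS
6: ✓ ADDGE  r1←0x3e

EXEC = [1,2,4,6]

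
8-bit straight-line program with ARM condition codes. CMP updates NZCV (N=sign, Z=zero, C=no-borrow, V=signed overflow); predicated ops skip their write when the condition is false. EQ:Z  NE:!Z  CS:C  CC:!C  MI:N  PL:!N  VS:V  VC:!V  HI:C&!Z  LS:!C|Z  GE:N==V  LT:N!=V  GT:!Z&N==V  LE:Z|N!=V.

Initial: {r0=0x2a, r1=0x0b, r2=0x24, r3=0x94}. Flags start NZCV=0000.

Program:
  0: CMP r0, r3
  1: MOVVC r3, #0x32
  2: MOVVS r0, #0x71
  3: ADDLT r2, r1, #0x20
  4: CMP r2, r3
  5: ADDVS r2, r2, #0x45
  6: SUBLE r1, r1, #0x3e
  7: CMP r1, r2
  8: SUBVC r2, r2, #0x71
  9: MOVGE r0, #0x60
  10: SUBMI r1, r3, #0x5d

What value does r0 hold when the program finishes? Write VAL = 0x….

[0] flags=1001 → (cmp)
[1] flags=1001 VC?F → skip
[2] flags=1001 VS?T → r0=0x71
[3] flags=1001 LT?F → skip
[4] flags=1001 → (cmp)
[5] flags=1001 VS?T → r2=0x69
[6] flags=1001 LE?F → skip
[7] flags=1000 → (cmp)
[8] flags=1000 VC?T → r2=0xf8
[9] flags=1000 GE?F → skip
[10] flags=1000 MI?T → r1=0x37

VAL = 0x71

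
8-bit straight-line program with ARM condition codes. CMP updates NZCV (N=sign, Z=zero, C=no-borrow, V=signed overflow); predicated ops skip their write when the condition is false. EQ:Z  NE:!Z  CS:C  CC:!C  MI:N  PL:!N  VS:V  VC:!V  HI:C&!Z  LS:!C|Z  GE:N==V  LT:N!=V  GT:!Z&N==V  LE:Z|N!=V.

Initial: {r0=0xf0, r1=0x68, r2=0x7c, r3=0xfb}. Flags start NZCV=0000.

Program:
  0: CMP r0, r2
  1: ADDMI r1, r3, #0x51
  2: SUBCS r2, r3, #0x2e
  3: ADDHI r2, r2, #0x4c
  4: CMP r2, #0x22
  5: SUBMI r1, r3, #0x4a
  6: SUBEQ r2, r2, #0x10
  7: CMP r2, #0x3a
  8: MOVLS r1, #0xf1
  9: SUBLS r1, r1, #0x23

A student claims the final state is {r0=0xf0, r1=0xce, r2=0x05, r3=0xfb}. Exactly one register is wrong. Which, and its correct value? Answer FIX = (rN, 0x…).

FIX = (r2, 0x19)

0: ✓ CMP  NZCV=0011
1: · ADDMI
2: ✓ SUBCS  r2←0xcd
3: ✓ ADDHI  r2←0x19
4: ✓ CMP  NZCV=1000
5: ✓ SUBMI  r1←0xb1
6: · SUBEQ
7: ✓ CMP  NZCV=1000
8: ✓ MOVLS  r1←0xf1
9: ✓ SUBLS  r1←0xce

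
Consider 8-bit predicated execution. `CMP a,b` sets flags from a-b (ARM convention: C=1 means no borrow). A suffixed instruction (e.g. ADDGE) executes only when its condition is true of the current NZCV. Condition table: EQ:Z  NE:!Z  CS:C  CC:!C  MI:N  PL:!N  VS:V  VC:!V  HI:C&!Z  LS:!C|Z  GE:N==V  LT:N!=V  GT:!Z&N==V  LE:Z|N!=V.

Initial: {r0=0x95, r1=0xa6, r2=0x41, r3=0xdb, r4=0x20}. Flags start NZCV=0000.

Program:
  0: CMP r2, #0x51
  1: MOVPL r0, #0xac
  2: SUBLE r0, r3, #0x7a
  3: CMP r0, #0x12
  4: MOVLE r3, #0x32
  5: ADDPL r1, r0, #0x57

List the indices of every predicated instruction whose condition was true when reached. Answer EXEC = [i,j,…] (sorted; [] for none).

0: ✓ CMP  NZCV=1000
1: · MOVPL
2: ✓ SUBLE  r0←0x61
3: ✓ CMP  NZCV=0010
4: · MOVLE
5: ✓ ADDPL  r1←0xb8

EXEC = [2,5]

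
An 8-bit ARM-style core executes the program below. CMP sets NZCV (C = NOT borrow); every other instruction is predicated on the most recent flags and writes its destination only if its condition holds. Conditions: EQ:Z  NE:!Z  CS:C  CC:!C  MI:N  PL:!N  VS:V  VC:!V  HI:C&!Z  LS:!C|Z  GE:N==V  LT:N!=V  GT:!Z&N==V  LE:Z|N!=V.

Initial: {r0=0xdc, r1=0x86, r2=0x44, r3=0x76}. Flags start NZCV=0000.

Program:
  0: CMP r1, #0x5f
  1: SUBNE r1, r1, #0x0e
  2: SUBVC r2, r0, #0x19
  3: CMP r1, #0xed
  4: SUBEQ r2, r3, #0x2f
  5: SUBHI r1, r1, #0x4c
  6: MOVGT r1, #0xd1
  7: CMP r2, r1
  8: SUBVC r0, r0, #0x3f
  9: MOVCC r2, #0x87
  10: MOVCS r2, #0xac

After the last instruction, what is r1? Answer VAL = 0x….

0: ✓ CMP  NZCV=0011
1: ✓ SUBNE  r1←0x78
2: · SUBVC
3: ✓ CMP  NZCV=1001
4: · SUBEQ
5: · SUBHI
6: ✓ MOVGT  r1←0xd1
7: ✓ CMP  NZCV=0000
8: ✓ SUBVC  r0←0x9d
9: ✓ MOVCC  r2←0x87
10: · MOVCS

VAL = 0xd1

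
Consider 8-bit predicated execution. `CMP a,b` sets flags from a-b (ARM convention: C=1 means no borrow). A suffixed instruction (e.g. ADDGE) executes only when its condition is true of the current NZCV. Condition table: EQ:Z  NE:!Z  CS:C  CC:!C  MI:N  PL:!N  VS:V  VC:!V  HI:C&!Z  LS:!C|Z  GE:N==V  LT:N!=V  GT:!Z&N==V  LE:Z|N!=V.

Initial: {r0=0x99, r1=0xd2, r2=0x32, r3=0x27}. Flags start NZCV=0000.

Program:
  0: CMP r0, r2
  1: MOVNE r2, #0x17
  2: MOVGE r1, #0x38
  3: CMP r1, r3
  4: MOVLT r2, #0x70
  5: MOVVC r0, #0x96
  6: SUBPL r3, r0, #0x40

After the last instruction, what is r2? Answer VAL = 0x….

0: ✓ CMP  NZCV=0011
1: ✓ MOVNE  r2←0x17
2: · MOVGE
3: ✓ CMP  NZCV=1010
4: ✓ MOVLT  r2←0x70
5: ✓ MOVVC  r0←0x96
6: · SUBPL

VAL = 0x70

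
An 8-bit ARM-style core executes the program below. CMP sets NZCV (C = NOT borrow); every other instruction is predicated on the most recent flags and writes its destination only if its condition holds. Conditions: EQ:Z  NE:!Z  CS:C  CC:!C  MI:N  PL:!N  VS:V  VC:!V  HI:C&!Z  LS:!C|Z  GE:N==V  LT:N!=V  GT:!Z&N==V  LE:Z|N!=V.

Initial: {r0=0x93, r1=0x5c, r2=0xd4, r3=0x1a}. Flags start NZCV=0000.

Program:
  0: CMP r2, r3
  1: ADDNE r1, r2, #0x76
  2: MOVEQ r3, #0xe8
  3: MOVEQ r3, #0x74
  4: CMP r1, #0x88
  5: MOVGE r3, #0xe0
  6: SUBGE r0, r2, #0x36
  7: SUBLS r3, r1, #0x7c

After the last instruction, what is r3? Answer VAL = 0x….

[0] flags=1010 → (cmp)
[1] flags=1010 NE?T → r1=0x4a
[2] flags=1010 EQ?F → skip
[3] flags=1010 EQ?F → skip
[4] flags=1001 → (cmp)
[5] flags=1001 GE?T → r3=0xe0
[6] flags=1001 GE?T → r0=0x9e
[7] flags=1001 LS?T → r3=0xce

VAL = 0xce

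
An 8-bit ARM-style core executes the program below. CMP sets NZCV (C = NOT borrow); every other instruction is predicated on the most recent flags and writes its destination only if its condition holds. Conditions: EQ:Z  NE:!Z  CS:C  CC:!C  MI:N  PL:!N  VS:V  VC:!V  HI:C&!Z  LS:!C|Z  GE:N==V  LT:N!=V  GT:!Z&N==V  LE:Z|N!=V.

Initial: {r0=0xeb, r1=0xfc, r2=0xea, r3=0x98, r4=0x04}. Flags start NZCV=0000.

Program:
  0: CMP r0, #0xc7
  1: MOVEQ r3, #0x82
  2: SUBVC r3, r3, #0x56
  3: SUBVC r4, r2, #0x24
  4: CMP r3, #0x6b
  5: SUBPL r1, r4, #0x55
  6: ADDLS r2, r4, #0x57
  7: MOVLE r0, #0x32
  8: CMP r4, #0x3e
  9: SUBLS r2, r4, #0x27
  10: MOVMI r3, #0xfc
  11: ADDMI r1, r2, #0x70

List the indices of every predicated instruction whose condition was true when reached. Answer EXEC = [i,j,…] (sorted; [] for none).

[0] flags=0010 → (cmp)
[1] flags=0010 EQ?F → skip
[2] flags=0010 VC?T → r3=0x42
[3] flags=0010 VC?T → r4=0xc6
[4] flags=1000 → (cmp)
[5] flags=1000 PL?F → skip
[6] flags=1000 LS?T → r2=0x1d
[7] flags=1000 LE?T → r0=0x32
[8] flags=1010 → (cmp)
[9] flags=1010 LS?F → skip
[10] flags=1010 MI?T → r3=0xfc
[11] flags=1010 MI?T → r1=0x8d

EXEC = [2,3,6,7,10,11]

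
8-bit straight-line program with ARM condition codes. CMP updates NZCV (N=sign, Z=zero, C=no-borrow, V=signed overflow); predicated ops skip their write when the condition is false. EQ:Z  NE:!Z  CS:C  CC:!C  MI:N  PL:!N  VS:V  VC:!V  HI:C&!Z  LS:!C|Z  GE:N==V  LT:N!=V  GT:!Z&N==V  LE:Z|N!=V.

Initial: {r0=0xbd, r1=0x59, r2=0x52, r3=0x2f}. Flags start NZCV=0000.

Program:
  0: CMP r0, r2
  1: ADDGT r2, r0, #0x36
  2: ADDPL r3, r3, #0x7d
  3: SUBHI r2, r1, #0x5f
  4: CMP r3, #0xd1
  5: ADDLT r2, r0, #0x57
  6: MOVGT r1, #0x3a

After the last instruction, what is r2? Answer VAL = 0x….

VAL = 0x14

0: ✓ CMP  NZCV=0011
1: · ADDGT
2: ✓ ADDPL  r3←0xac
3: ✓ SUBHI  r2←0xfa
4: ✓ CMP  NZCV=1000
5: ✓ ADDLT  r2←0x14
6: · MOVGT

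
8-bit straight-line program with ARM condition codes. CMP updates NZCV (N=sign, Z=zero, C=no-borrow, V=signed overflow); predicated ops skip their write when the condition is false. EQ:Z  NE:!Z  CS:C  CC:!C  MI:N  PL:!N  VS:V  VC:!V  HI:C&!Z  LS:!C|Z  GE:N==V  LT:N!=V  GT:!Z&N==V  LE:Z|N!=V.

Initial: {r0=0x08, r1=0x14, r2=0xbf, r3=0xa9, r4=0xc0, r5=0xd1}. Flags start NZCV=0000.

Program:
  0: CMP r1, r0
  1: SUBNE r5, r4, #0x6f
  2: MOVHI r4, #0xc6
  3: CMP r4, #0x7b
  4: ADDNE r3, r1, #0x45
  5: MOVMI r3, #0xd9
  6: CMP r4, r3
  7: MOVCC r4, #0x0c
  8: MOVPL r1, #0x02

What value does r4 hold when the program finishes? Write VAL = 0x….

0: ✓ CMP  NZCV=0010
1: ✓ SUBNE  r5←0x51
2: ✓ MOVHI  r4←0xc6
3: ✓ CMP  NZCV=0011
4: ✓ ADDNE  r3←0x59
5: · MOVMI
6: ✓ CMP  NZCV=0011
7: · MOVCC
8: ✓ MOVPL  r1←0x02

VAL = 0xc6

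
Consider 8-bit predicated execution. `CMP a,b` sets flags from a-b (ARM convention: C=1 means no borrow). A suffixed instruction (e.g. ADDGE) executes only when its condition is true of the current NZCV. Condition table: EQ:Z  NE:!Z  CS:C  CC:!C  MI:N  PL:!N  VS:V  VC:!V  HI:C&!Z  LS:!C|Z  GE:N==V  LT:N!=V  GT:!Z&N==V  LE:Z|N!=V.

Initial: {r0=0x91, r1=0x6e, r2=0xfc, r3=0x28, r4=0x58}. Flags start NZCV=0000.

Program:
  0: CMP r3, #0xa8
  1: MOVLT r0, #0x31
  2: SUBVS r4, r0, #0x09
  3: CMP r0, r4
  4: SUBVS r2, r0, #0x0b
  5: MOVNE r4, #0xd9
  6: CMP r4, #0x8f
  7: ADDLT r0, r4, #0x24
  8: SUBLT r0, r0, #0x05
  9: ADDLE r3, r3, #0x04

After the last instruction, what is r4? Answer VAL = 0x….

[0] flags=1001 → (cmp)
[1] flags=1001 LT?F → skip
[2] flags=1001 VS?T → r4=0x88
[3] flags=0010 → (cmp)
[4] flags=0010 VS?F → skip
[5] flags=0010 NE?T → r4=0xd9
[6] flags=0010 → (cmp)
[7] flags=0010 LT?F → skip
[8] flags=0010 LT?F → skip
[9] flags=0010 LE?F → skip

VAL = 0xd9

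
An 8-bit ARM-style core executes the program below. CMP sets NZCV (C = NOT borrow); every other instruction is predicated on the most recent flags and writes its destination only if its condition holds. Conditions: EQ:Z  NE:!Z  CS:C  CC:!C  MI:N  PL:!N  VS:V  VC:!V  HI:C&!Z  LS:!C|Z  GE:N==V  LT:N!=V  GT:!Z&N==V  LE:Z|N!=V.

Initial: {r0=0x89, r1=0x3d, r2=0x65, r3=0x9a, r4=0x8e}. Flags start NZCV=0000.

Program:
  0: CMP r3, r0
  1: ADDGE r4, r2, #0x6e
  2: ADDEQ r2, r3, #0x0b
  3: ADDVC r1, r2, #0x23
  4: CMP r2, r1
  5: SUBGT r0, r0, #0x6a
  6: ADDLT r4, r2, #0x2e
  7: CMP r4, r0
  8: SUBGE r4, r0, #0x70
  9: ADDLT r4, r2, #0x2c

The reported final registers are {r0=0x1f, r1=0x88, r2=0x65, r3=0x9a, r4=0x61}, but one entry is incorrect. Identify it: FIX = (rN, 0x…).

[0] flags=0010 → (cmp)
[1] flags=0010 GE?T → r4=0xd3
[2] flags=0010 EQ?F → skip
[3] flags=0010 VC?T → r1=0x88
[4] flags=1001 → (cmp)
[5] flags=1001 GT?T → r0=0x1f
[6] flags=1001 LT?F → skip
[7] flags=1010 → (cmp)
[8] flags=1010 GE?F → skip
[9] flags=1010 LT?T → r4=0x91

FIX = (r4, 0x91)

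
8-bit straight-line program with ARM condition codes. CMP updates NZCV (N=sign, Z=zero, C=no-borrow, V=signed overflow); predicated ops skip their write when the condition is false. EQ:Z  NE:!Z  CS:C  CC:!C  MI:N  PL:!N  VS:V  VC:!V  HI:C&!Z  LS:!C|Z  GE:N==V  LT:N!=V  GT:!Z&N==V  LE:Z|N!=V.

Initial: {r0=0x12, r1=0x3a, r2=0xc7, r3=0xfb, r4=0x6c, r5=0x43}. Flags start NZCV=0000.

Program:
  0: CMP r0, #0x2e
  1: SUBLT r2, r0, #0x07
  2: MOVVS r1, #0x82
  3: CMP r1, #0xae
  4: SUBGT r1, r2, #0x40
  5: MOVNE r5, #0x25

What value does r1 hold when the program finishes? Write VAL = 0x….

VAL = 0xcb

[0] flags=1000 → (cmp)
[1] flags=1000 LT?T → r2=0x0b
[2] flags=1000 VS?F → skip
[3] flags=1001 → (cmp)
[4] flags=1001 GT?T → r1=0xcb
[5] flags=1001 NE?T → r5=0x25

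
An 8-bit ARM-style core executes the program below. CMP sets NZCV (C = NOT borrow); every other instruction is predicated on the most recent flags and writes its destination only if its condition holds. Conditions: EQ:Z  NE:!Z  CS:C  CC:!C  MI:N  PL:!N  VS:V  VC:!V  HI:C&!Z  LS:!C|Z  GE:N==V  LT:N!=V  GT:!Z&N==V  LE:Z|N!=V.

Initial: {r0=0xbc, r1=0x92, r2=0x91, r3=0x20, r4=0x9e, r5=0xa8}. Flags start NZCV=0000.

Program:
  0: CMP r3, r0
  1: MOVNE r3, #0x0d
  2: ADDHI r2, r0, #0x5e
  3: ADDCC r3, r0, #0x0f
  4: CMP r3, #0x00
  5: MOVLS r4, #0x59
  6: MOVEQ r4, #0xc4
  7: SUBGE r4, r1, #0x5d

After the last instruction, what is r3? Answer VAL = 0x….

[0] flags=0000 → (cmp)
[1] flags=0000 NE?T → r3=0x0d
[2] flags=0000 HI?F → skip
[3] flags=0000 CC?T → r3=0xcb
[4] flags=1010 → (cmp)
[5] flags=1010 LS?F → skip
[6] flags=1010 EQ?F → skip
[7] flags=1010 GE?F → skip

VAL = 0xcb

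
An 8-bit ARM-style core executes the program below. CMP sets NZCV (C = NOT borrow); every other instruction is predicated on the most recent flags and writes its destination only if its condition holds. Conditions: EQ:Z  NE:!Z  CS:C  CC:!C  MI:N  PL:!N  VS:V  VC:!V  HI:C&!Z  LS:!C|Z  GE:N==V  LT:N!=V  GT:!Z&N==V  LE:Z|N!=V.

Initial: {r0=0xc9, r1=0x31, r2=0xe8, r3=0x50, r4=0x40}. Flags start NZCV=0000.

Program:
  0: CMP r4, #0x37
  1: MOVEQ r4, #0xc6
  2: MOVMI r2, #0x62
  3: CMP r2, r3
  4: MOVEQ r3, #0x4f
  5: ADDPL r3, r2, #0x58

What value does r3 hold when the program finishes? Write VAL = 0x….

VAL = 0x50

[0] flags=0010 → (cmp)
[1] flags=0010 EQ?F → skip
[2] flags=0010 MI?F → skip
[3] flags=1010 → (cmp)
[4] flags=1010 EQ?F → skip
[5] flags=1010 PL?F → skip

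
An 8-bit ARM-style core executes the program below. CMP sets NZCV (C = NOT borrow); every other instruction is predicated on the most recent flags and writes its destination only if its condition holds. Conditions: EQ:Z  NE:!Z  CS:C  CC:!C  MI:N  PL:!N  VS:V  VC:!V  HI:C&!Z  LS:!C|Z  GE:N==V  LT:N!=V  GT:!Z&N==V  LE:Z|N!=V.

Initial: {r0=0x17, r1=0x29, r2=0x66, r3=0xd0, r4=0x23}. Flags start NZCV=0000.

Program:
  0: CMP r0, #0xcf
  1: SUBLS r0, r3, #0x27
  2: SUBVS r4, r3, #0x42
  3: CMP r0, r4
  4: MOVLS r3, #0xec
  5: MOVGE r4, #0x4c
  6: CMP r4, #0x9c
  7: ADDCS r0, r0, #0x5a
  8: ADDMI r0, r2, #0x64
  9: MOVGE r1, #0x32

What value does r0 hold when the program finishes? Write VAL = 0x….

VAL = 0xca

0: ✓ CMP  NZCV=0000
1: ✓ SUBLS  r0←0xa9
2: · SUBVS
3: ✓ CMP  NZCV=1010
4: · MOVLS
5: · MOVGE
6: ✓ CMP  NZCV=1001
7: · ADDCS
8: ✓ ADDMI  r0←0xca
9: ✓ MOVGE  r1←0x32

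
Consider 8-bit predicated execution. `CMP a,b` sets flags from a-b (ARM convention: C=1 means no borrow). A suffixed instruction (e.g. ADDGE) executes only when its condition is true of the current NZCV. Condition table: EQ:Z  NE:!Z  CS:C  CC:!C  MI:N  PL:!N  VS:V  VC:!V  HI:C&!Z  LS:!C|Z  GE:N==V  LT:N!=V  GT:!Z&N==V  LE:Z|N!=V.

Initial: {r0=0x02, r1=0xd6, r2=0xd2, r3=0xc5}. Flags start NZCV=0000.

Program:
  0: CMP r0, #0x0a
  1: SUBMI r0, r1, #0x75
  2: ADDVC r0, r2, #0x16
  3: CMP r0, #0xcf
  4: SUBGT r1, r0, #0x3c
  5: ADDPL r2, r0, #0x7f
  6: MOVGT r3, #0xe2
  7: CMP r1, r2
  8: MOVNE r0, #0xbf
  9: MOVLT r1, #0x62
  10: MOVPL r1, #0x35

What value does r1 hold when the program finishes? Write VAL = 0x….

[0] flags=1000 → (cmp)
[1] flags=1000 MI?T → r0=0x61
[2] flags=1000 VC?T → r0=0xe8
[3] flags=0010 → (cmp)
[4] flags=0010 GT?T → r1=0xac
[5] flags=0010 PL?T → r2=0x67
[6] flags=0010 GT?T → r3=0xe2
[7] flags=0011 → (cmp)
[8] flags=0011 NE?T → r0=0xbf
[9] flags=0011 LT?T → r1=0x62
[10] flags=0011 PL?T → r1=0x35

VAL = 0x35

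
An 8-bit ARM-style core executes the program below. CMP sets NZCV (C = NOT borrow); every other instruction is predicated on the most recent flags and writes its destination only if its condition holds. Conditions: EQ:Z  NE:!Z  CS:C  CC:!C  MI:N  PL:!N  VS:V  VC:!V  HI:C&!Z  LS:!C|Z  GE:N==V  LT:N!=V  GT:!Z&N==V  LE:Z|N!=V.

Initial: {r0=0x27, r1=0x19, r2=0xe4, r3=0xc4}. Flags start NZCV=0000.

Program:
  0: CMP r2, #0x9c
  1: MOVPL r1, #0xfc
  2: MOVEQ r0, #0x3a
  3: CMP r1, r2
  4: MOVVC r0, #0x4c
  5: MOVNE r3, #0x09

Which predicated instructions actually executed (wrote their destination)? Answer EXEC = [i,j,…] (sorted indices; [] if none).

0: ✓ CMP  NZCV=0010
1: ✓ MOVPL  r1←0xfc
2: · MOVEQ
3: ✓ CMP  NZCV=0010
4: ✓ MOVVC  r0←0x4c
5: ✓ MOVNE  r3←0x09

EXEC = [1,4,5]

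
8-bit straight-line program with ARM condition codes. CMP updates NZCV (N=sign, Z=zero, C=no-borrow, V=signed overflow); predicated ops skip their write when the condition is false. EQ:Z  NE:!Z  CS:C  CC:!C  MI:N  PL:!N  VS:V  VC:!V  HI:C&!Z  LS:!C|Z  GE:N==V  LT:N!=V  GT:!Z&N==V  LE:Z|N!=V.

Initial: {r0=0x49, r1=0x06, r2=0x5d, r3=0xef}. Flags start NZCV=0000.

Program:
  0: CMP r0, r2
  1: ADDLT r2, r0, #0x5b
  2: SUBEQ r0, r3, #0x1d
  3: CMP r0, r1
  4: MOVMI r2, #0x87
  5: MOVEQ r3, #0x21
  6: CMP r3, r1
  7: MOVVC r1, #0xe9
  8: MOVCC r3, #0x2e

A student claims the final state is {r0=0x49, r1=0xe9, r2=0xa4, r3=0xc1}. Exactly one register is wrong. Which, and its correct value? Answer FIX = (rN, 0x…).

FIX = (r3, 0xef)

0: ✓ CMP  NZCV=1000
1: ✓ ADDLT  r2←0xa4
2: · SUBEQ
3: ✓ CMP  NZCV=0010
4: · MOVMI
5: · MOVEQ
6: ✓ CMP  NZCV=1010
7: ✓ MOVVC  r1←0xe9
8: · MOVCC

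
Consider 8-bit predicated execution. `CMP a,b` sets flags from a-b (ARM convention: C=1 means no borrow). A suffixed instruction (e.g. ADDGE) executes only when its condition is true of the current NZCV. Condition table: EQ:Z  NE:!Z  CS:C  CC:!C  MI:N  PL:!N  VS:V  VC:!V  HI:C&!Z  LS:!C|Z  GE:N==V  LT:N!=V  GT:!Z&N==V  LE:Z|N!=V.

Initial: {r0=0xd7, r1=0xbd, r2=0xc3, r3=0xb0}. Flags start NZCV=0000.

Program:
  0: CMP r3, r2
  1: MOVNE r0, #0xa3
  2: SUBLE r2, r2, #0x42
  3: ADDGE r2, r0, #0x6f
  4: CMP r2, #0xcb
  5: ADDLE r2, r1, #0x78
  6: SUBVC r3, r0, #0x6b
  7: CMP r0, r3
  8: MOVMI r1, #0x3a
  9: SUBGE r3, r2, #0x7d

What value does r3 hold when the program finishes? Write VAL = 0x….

[0] flags=1000 → (cmp)
[1] flags=1000 NE?T → r0=0xa3
[2] flags=1000 LE?T → r2=0x81
[3] flags=1000 GE?F → skip
[4] flags=1000 → (cmp)
[5] flags=1000 LE?T → r2=0x35
[6] flags=1000 VC?T → r3=0x38
[7] flags=0011 → (cmp)
[8] flags=0011 MI?F → skip
[9] flags=0011 GE?F → skip

VAL = 0x38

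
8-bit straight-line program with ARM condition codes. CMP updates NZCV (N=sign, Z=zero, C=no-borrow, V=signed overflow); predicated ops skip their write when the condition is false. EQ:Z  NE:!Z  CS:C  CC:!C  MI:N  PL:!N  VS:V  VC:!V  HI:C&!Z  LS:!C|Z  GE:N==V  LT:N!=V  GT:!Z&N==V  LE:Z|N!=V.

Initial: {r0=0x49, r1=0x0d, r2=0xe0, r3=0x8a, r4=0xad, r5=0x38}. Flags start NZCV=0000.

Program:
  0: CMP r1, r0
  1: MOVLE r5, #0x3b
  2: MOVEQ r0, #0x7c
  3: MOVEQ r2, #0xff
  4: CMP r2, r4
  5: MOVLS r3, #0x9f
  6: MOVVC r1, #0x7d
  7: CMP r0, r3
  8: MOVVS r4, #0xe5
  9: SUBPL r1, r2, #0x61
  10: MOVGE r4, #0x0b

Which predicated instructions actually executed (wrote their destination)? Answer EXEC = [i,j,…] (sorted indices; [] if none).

EXEC = [1,6,8,10]

[0] flags=1000 → (cmp)
[1] flags=1000 LE?T → r5=0x3b
[2] flags=1000 EQ?F → skip
[3] flags=1000 EQ?F → skip
[4] flags=0010 → (cmp)
[5] flags=0010 LS?F → skip
[6] flags=0010 VC?T → r1=0x7d
[7] flags=1001 → (cmp)
[8] flags=1001 VS?T → r4=0xe5
[9] flags=1001 PL?F → skip
[10] flags=1001 GE?T → r4=0x0b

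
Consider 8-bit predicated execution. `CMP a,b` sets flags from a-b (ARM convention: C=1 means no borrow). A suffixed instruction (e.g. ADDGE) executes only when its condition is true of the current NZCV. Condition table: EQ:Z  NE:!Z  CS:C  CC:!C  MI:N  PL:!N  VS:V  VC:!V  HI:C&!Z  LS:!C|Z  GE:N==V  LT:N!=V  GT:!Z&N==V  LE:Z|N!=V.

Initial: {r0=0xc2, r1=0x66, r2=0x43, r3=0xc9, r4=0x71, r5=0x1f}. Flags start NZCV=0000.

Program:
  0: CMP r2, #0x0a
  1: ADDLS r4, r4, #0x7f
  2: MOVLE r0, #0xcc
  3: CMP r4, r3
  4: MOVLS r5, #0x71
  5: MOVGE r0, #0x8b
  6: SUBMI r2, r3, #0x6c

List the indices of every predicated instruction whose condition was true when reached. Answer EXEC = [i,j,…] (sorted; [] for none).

[0] flags=0010 → (cmp)
[1] flags=0010 LS?F → skip
[2] flags=0010 LE?F → skip
[3] flags=1001 → (cmp)
[4] flags=1001 LS?T → r5=0x71
[5] flags=1001 GE?T → r0=0x8b
[6] flags=1001 MI?T → r2=0x5d

EXEC = [4,5,6]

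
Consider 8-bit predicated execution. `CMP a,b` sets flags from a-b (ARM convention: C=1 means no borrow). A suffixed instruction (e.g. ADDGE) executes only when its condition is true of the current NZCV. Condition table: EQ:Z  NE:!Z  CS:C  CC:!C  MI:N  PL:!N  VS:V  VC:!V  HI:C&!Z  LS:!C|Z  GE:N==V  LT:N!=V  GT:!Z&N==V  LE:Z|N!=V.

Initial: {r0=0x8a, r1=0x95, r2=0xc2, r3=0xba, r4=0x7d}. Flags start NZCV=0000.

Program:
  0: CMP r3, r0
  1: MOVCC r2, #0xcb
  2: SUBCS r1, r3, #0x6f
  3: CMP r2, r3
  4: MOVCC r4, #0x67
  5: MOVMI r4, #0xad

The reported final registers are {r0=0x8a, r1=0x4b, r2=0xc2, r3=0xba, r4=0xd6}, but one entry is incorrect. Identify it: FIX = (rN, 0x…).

0: ✓ CMP  NZCV=0010
1: · MOVCC
2: ✓ SUBCS  r1←0x4b
3: ✓ CMP  NZCV=0010
4: · MOVCC
5: · MOVMI

FIX = (r4, 0x7d)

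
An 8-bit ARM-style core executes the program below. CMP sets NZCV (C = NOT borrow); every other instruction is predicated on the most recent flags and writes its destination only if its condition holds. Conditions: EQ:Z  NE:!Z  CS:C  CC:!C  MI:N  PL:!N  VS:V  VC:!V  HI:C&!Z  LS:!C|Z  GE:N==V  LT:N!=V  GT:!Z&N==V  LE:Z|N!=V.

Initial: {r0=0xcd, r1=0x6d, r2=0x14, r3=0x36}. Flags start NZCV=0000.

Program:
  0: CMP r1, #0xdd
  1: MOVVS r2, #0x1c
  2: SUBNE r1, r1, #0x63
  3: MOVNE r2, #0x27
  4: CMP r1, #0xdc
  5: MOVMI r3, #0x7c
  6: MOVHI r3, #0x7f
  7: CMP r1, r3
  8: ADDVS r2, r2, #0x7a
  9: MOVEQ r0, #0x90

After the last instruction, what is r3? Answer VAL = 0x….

0: ✓ CMP  NZCV=1001
1: ✓ MOVVS  r2←0x1c
2: ✓ SUBNE  r1←0x0a
3: ✓ MOVNE  r2←0x27
4: ✓ CMP  NZCV=0000
5: · MOVMI
6: · MOVHI
7: ✓ CMP  NZCV=1000
8: · ADDVS
9: · MOVEQ

VAL = 0x36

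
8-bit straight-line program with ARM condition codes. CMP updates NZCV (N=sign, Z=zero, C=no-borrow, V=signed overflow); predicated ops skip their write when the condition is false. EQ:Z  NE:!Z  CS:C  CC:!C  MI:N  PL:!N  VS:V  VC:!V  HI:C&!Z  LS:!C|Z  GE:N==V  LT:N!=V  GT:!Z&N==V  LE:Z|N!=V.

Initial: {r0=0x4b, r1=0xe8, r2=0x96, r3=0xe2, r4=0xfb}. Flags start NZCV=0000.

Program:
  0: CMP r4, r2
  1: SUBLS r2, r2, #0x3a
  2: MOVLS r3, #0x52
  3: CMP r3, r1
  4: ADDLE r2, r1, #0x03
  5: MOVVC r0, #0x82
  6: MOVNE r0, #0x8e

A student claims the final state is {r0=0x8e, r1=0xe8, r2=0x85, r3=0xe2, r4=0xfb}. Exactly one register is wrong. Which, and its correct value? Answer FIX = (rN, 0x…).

FIX = (r2, 0xeb)

0: ✓ CMP  NZCV=0010
1: · SUBLS
2: · MOVLS
3: ✓ CMP  NZCV=1000
4: ✓ ADDLE  r2←0xeb
5: ✓ MOVVC  r0←0x82
6: ✓ MOVNE  r0←0x8e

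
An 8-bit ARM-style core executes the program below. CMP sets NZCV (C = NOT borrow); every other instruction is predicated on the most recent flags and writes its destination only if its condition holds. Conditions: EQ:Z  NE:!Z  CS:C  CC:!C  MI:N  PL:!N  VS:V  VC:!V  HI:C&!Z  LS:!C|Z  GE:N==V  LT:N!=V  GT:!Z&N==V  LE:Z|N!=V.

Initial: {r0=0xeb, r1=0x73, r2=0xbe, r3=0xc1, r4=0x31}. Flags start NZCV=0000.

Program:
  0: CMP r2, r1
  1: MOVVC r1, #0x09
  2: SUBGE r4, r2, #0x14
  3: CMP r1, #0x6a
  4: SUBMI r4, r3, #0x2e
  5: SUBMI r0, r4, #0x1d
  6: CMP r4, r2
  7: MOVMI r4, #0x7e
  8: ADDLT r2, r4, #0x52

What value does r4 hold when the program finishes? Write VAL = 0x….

VAL = 0x31

[0] flags=0011 → (cmp)
[1] flags=0011 VC?F → skip
[2] flags=0011 GE?F → skip
[3] flags=0010 → (cmp)
[4] flags=0010 MI?F → skip
[5] flags=0010 MI?F → skip
[6] flags=0000 → (cmp)
[7] flags=0000 MI?F → skip
[8] flags=0000 LT?F → skip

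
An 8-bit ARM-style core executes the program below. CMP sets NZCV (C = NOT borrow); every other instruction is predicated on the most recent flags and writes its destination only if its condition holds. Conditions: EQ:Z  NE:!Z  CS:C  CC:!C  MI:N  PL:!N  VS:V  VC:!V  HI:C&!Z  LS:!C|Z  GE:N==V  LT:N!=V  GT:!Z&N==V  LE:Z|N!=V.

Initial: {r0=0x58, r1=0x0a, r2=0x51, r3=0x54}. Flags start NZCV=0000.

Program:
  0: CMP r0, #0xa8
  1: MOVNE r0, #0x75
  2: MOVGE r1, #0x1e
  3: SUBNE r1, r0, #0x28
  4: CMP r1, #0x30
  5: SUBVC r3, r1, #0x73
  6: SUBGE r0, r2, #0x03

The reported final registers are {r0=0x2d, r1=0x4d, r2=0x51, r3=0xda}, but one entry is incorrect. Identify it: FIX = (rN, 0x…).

FIX = (r0, 0x4e)

[0] flags=1001 → (cmp)
[1] flags=1001 NE?T → r0=0x75
[2] flags=1001 GE?T → r1=0x1e
[3] flags=1001 NE?T → r1=0x4d
[4] flags=0010 → (cmp)
[5] flags=0010 VC?T → r3=0xda
[6] flags=0010 GE?T → r0=0x4e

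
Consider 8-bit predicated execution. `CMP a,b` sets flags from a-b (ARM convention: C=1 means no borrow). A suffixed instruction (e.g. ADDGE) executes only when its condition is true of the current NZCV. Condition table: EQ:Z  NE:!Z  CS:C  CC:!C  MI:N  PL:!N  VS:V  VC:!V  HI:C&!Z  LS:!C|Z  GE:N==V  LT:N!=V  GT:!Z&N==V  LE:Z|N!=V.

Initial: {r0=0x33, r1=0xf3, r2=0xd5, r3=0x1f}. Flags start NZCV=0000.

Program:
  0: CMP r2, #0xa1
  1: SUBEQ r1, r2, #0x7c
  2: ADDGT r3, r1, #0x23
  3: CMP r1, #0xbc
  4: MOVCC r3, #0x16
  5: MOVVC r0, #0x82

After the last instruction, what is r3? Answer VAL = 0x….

0: ✓ CMP  NZCV=0010
1: · SUBEQ
2: ✓ ADDGT  r3←0x16
3: ✓ CMP  NZCV=0010
4: · MOVCC
5: ✓ MOVVC  r0←0x82

VAL = 0x16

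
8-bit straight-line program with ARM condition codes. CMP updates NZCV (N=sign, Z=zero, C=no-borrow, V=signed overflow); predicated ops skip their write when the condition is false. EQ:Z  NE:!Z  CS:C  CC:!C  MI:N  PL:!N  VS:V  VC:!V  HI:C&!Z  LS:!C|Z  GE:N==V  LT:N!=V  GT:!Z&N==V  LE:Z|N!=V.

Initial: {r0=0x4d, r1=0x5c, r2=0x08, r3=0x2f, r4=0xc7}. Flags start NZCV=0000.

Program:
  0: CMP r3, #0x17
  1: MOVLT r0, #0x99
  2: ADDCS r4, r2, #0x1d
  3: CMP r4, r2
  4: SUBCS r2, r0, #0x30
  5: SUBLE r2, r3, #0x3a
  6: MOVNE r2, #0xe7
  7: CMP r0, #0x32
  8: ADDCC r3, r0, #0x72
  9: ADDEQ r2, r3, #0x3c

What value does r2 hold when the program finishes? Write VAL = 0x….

0: ✓ CMP  NZCV=0010
1: · MOVLT
2: ✓ ADDCS  r4←0x25
3: ✓ CMP  NZCV=0010
4: ✓ SUBCS  r2←0x1d
5: · SUBLE
6: ✓ MOVNE  r2←0xe7
7: ✓ CMP  NZCV=0010
8: · ADDCC
9: · ADDEQ

VAL = 0xe7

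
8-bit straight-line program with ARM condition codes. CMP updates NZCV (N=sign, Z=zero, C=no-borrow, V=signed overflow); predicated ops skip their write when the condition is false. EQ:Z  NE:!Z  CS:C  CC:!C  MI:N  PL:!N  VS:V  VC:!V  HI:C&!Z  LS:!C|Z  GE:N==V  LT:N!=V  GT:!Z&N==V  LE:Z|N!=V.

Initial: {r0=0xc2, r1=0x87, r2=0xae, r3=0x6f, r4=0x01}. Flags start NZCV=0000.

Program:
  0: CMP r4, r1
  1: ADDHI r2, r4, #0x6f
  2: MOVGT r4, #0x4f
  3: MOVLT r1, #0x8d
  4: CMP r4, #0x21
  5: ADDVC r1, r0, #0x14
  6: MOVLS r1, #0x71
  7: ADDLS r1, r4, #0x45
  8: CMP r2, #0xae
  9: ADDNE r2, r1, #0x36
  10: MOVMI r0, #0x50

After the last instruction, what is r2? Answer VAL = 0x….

VAL = 0xae

[0] flags=0000 → (cmp)
[1] flags=0000 HI?F → skip
[2] flags=0000 GT?T → r4=0x4f
[3] flags=0000 LT?F → skip
[4] flags=0010 → (cmp)
[5] flags=0010 VC?T → r1=0xd6
[6] flags=0010 LS?F → skip
[7] flags=0010 LS?F → skip
[8] flags=0110 → (cmp)
[9] flags=0110 NE?F → skip
[10] flags=0110 MI?F → skip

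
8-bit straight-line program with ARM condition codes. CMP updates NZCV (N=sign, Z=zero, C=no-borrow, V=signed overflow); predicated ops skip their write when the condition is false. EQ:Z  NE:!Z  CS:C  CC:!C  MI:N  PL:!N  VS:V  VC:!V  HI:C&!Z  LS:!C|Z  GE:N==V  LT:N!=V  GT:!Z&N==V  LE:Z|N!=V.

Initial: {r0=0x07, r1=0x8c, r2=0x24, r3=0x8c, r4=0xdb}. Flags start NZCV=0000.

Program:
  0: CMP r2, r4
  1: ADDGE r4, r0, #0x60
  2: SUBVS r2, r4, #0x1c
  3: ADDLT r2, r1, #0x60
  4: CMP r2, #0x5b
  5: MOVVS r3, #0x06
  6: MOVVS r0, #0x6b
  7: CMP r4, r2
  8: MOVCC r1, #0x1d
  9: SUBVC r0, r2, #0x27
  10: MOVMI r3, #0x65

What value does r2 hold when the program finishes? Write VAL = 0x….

VAL = 0x24

[0] flags=0000 → (cmp)
[1] flags=0000 GE?T → r4=0x67
[2] flags=0000 VS?F → skip
[3] flags=0000 LT?F → skip
[4] flags=1000 → (cmp)
[5] flags=1000 VS?F → skip
[6] flags=1000 VS?F → skip
[7] flags=0010 → (cmp)
[8] flags=0010 CC?F → skip
[9] flags=0010 VC?T → r0=0xfd
[10] flags=0010 MI?F → skip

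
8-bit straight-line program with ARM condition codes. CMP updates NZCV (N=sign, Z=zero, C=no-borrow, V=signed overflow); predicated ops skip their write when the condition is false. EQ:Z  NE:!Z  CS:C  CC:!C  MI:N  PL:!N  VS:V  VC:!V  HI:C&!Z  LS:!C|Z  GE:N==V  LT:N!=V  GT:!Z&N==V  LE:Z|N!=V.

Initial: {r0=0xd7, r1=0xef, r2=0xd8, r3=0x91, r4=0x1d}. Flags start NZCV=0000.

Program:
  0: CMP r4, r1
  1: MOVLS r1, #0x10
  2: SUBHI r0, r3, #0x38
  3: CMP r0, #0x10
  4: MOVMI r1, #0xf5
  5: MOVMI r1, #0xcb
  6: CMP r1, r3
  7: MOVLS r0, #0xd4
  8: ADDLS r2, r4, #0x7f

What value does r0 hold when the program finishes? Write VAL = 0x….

[0] flags=0000 → (cmp)
[1] flags=0000 LS?T → r1=0x10
[2] flags=0000 HI?F → skip
[3] flags=1010 → (cmp)
[4] flags=1010 MI?T → r1=0xf5
[5] flags=1010 MI?T → r1=0xcb
[6] flags=0010 → (cmp)
[7] flags=0010 LS?F → skip
[8] flags=0010 LS?F → skip

VAL = 0xd7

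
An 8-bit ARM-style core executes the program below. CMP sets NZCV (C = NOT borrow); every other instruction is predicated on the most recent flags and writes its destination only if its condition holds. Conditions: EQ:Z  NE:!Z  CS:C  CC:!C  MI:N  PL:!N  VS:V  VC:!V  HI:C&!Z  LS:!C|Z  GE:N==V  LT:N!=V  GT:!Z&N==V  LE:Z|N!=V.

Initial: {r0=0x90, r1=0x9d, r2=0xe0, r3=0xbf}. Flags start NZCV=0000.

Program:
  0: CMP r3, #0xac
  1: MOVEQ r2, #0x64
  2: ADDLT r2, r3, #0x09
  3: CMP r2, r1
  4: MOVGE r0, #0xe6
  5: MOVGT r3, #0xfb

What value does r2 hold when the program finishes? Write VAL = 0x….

VAL = 0xe0

0: ✓ CMP  NZCV=0010
1: · MOVEQ
2: · ADDLT
3: ✓ CMP  NZCV=0010
4: ✓ MOVGE  r0←0xe6
5: ✓ MOVGT  r3←0xfb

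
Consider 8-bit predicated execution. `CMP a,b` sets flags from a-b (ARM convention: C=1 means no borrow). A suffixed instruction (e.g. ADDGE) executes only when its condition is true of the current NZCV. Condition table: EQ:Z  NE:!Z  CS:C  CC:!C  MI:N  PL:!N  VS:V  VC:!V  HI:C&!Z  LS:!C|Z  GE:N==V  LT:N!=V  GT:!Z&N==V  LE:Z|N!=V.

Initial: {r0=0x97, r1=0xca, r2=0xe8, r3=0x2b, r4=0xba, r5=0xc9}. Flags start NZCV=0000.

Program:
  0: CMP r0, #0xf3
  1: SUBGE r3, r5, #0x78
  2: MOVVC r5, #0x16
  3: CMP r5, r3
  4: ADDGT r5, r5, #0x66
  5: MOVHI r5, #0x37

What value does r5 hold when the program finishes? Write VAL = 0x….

0: ✓ CMP  NZCV=1000
1: · SUBGE
2: ✓ MOVVC  r5←0x16
3: ✓ CMP  NZCV=1000
4: · ADDGT
5: · MOVHI

VAL = 0x16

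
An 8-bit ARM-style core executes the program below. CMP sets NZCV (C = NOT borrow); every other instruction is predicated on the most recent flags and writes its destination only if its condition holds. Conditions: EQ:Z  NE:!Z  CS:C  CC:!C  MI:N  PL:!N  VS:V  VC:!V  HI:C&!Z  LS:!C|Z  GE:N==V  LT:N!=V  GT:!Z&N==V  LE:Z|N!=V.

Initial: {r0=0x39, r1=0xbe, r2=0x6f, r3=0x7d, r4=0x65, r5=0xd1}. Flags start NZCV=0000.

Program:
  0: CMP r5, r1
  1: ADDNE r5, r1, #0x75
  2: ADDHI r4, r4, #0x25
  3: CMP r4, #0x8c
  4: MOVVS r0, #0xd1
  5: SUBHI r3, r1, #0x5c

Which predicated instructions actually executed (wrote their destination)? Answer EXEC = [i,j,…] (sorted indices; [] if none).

EXEC = [1,2]

[0] flags=0010 → (cmp)
[1] flags=0010 NE?T → r5=0x33
[2] flags=0010 HI?T → r4=0x8a
[3] flags=1000 → (cmp)
[4] flags=1000 VS?F → skip
[5] flags=1000 HI?F → skip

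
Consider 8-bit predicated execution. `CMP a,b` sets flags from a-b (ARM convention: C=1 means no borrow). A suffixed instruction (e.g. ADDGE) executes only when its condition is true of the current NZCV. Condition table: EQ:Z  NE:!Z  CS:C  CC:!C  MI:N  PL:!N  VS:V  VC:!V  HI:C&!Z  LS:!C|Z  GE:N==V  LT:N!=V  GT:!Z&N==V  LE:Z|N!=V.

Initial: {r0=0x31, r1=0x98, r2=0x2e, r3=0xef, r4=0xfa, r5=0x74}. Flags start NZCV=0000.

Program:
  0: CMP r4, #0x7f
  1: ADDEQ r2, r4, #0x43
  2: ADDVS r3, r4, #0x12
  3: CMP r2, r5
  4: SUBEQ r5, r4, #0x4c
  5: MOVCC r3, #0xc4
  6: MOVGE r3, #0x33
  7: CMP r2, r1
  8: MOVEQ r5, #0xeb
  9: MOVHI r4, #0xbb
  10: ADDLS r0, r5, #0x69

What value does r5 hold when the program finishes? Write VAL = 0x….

VAL = 0x74

0: ✓ CMP  NZCV=0011
1: · ADDEQ
2: ✓ ADDVS  r3←0x0c
3: ✓ CMP  NZCV=1000
4: · SUBEQ
5: ✓ MOVCC  r3←0xc4
6: · MOVGE
7: ✓ CMP  NZCV=1001
8: · MOVEQ
9: · MOVHI
10: ✓ ADDLS  r0←0xdd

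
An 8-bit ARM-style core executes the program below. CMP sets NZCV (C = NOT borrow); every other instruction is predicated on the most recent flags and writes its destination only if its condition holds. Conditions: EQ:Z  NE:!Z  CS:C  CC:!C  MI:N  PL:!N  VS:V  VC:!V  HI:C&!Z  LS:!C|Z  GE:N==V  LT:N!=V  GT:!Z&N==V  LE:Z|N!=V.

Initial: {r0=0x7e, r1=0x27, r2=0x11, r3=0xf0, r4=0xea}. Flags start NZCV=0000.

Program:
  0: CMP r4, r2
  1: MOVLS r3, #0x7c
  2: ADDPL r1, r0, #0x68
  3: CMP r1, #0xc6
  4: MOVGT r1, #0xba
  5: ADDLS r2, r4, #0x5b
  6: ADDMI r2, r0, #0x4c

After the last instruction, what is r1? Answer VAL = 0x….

VAL = 0xba

[0] flags=1010 → (cmp)
[1] flags=1010 LS?F → skip
[2] flags=1010 PL?F → skip
[3] flags=0000 → (cmp)
[4] flags=0000 GT?T → r1=0xba
[5] flags=0000 LS?T → r2=0x45
[6] flags=0000 MI?F → skip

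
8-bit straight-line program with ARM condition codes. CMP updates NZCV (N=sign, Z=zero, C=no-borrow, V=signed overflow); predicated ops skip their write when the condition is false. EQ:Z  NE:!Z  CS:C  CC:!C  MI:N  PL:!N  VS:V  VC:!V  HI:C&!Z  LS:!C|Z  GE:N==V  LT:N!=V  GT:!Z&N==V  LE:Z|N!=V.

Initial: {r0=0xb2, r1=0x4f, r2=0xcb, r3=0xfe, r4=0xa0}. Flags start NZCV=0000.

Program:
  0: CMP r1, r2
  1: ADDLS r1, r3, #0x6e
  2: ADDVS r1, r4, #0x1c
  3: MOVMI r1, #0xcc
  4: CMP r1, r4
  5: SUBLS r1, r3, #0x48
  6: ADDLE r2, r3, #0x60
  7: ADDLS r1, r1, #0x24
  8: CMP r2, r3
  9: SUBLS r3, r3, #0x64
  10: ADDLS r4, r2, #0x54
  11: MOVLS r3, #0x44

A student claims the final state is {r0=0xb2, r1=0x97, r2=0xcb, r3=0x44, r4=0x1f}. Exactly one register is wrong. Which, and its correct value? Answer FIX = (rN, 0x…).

0: ✓ CMP  NZCV=1001
1: ✓ ADDLS  r1←0x6c
2: ✓ ADDVS  r1←0xbc
3: ✓ MOVMI  r1←0xcc
4: ✓ CMP  NZCV=0010
5: · SUBLS
6: · ADDLE
7: · ADDLS
8: ✓ CMP  NZCV=1000
9: ✓ SUBLS  r3←0x9a
10: ✓ ADDLS  r4←0x1f
11: ✓ MOVLS  r3←0x44

FIX = (r1, 0xcc)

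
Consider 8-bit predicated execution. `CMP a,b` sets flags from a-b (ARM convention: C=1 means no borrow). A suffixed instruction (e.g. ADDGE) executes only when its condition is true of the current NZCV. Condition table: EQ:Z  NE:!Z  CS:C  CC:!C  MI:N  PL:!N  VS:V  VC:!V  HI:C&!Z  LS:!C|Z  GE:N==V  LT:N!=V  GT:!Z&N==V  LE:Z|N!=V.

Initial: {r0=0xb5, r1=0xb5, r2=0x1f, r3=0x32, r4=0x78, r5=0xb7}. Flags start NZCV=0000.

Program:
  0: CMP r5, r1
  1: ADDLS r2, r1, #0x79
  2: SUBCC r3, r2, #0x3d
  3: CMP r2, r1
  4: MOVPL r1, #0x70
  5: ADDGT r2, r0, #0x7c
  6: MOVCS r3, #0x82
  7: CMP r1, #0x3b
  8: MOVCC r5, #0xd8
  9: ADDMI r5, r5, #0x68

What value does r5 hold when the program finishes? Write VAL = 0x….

0: ✓ CMP  NZCV=0010
1: · ADDLS
2: · SUBCC
3: ✓ CMP  NZCV=0000
4: ✓ MOVPL  r1←0x70
5: ✓ ADDGT  r2←0x31
6: · MOVCS
7: ✓ CMP  NZCV=0010
8: · MOVCC
9: · ADDMI

VAL = 0xb7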